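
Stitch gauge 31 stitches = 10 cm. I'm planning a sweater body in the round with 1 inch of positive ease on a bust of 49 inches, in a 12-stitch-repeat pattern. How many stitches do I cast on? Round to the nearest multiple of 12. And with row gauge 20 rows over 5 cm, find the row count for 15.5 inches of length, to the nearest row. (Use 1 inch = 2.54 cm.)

Cast on 396 stitches; work 157 rows.

Finished = 49 + 1 = 50 inches.
50 inches × 2.54 = 127.00 cm.
31/10 = 3.1 sts per cm; 127.00 × 3.1 = 393.70 sts.
Nearest multiple of 12 → 396.
15.5 inches = 39.37 cm; × 4 = 157.48 → 157 rows.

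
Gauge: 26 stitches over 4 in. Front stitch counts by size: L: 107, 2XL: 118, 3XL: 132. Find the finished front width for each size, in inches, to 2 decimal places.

26/4 = 6.5 sts per in.
L: 107 / 6.5 = 16.462 → 16.46 in.
2XL: 118 / 6.5 = 18.154 → 18.15 in.
3XL: 132 / 6.5 = 20.308 → 20.31 in.

L 16.46 inches; 2XL 18.15 inches; 3XL 20.31 inches.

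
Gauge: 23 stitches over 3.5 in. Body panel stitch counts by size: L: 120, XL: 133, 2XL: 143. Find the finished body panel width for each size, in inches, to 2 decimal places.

23/3.5 = 6.571 sts per in.
L: 120 / 6.571 = 18.261 → 18.26 in.
XL: 133 / 6.571 = 20.239 → 20.24 in.
2XL: 143 / 6.571 = 21.761 → 21.76 in.

L 18.26 inches; XL 20.24 inches; 2XL 21.76 inches.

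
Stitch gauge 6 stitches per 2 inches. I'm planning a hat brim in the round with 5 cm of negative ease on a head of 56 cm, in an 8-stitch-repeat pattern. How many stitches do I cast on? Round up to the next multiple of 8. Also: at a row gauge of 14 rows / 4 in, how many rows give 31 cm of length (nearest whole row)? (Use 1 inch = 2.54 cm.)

Cast on 64 stitches; work 43 rows.

Finished = 56 − 5 = 51 cm.
51 cm × 1/2.54 = 20.08 inches.
6/2 = 3 sts per in; 20.08 × 3 = 60.24 sts.
Next multiple of 8 → 64.
31 cm = 12.20 inches; × 3.5 = 42.72 → 43 rows.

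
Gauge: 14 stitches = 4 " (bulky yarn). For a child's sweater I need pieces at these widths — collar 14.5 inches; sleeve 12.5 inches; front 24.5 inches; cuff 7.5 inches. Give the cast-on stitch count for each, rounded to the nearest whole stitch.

Rate = 14/4 = 3.5 sts per in.
collar: 14.5 × 3.5 = 50.75 → 51.
sleeve: 12.5 × 3.5 = 43.75 → 44.
front: 24.5 × 3.5 = 85.75 → 86.
cuff: 7.5 × 3.5 = 26.25 → 26.

collar 51; sleeve 44; front 86; cuff 26.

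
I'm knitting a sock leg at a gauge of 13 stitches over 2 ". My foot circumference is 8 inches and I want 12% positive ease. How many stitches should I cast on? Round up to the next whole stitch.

Finished = 8 × 1.12 = 8.96 in.
13 / 2 = 6.5 sts per inch.
8.96 × 6.5 = 58.24 sts.
→ 59 sts.

Cast on 59 stitches.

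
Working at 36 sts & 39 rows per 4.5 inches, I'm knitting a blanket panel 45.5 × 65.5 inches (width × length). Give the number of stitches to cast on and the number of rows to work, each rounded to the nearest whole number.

Cast on 364 stitches and work 568 rows.

Stitch gauge = 36/4.5 = 8 sts/in; 45.5 × 8 = 364.00 → 364 sts.
Row gauge = 39/4.5 = 8.667 rows/in; 65.5 × 8.667 = 567.67 → 568 rows.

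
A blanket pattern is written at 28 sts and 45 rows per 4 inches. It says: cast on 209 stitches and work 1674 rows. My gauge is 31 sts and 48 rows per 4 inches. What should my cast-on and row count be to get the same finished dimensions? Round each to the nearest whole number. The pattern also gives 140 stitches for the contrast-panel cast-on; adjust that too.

Cast on 231 stitches; work 1786 rows; contrast-panel cast-on 155 stitches.

Stitches: 209 × 31/28 = 231.39 → 231.
Rows: 1674 × 48/45 = 1785.60 → 1786.
contrast-panel cast-on: 140 × 31/28 = 155.00 → 155.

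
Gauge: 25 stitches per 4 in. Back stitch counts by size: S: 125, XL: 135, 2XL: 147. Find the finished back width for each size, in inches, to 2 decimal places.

S 20.00 inches; XL 21.60 inches; 2XL 23.52 inches.

25/4 = 6.25 sts per in.
S: 125 / 6.25 = 20.000 → 20.00 in.
XL: 135 / 6.25 = 21.600 → 21.60 in.
2XL: 147 / 6.25 = 23.520 → 23.52 in.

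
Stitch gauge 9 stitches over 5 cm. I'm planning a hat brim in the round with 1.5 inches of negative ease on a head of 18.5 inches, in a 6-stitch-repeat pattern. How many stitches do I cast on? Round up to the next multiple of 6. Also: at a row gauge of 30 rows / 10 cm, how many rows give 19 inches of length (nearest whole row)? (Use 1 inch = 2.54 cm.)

Finished = 18.5 − 1.5 = 17 inches.
17 inches × 2.54 = 43.18 cm.
9/5 = 1.8 sts per cm; 43.18 × 1.8 = 77.72 sts.
Next multiple of 6 → 78.
19 inches = 48.26 cm; × 3 = 144.78 → 145 rows.

Cast on 78 stitches; work 145 rows.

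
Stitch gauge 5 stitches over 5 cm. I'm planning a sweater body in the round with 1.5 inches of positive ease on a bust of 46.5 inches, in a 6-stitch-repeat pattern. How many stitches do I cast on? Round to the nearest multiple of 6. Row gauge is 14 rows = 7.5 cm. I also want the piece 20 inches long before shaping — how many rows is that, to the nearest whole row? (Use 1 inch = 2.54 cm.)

Finished = 46.5 + 1.5 = 48 inches.
48 inches × 2.54 = 121.92 cm.
5/5 = 1 sts per cm; 121.92 × 1 = 121.92 sts.
Nearest multiple of 6 → 120.
20 inches = 50.80 cm; × 1.867 = 94.83 → 95 rows.

Cast on 120 stitches; work 95 rows.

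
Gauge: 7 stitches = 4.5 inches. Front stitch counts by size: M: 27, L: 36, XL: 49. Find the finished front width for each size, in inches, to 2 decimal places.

M 17.36 inches; L 23.14 inches; XL 31.50 inches.

7/4.5 = 1.556 sts per in.
M: 27 / 1.556 = 17.357 → 17.36 in.
L: 36 / 1.556 = 23.143 → 23.14 in.
XL: 49 / 1.556 = 31.500 → 31.50 in.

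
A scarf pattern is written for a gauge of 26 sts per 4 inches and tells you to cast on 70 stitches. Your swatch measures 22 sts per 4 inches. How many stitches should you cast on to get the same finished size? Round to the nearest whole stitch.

CO 59 sts.

Scale factor = 22 / 26 = 0.846.
70 × 22 / 26 = 59.23 sts.
→ 59 sts.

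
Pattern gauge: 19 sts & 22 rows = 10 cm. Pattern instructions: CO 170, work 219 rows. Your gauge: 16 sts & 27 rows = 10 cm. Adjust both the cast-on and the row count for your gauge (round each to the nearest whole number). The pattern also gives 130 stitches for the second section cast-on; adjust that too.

Stitches: 170 × 16/19 = 143.16 → 143.
Rows: 219 × 27/22 = 268.77 → 269.
second section cast-on: 130 × 16/19 = 109.47 → 109.

Cast on 143 stitches; work 269 rows; second section cast-on 109 stitches.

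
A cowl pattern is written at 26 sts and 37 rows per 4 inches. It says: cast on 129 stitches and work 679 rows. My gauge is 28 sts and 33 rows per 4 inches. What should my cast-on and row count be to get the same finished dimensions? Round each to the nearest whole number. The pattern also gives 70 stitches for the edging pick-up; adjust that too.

Cast on 139 stitches; work 606 rows; edging pick-up 75 stitches.

Stitches: 129 × 28/26 = 138.92 → 139.
Rows: 679 × 33/37 = 605.59 → 606.
edging pick-up: 70 × 28/26 = 75.38 → 75.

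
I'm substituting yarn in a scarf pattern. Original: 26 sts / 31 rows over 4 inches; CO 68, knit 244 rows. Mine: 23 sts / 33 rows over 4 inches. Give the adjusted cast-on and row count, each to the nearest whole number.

Cast on 60 stitches; work 260 rows.

Stitches: 68 × 23/26 = 60.15 → 60.
Rows: 244 × 33/31 = 259.74 → 260.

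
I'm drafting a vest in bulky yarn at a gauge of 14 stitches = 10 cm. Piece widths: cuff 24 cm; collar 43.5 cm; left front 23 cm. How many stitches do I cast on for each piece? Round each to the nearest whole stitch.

cuff 34; collar 61; left front 32.

Rate = 14/10 = 1.4 sts per cm.
cuff: 24 × 1.4 = 33.60 → 34.
collar: 43.5 × 1.4 = 60.90 → 61.
left front: 23 × 1.4 = 32.20 → 32.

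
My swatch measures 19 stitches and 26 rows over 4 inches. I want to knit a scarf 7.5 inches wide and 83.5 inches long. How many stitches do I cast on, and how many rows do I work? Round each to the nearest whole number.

Cast on 36 stitches and work 543 rows.

Stitch gauge = 19/4 = 4.75 sts/in; 7.5 × 4.75 = 35.62 → 36 sts.
Row gauge = 26/4 = 6.5 rows/in; 83.5 × 6.5 = 542.75 → 543 rows.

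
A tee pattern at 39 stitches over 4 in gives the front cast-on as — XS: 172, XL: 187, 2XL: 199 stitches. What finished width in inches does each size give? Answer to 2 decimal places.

39/4 = 9.75 sts per in.
XS: 172 / 9.75 = 17.641 → 17.64 in.
XL: 187 / 9.75 = 19.179 → 19.18 in.
2XL: 199 / 9.75 = 20.410 → 20.41 in.

XS 17.64 inches; XL 19.18 inches; 2XL 20.41 inches.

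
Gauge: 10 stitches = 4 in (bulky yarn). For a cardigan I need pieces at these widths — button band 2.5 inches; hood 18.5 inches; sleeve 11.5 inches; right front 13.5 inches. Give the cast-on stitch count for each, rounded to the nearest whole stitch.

button band 6; hood 46; sleeve 29; right front 34.

Rate = 10/4 = 2.5 sts per in.
button band: 2.5 × 2.5 = 6.25 → 6.
hood: 18.5 × 2.5 = 46.25 → 46.
sleeve: 11.5 × 2.5 = 28.75 → 29.
right front: 13.5 × 2.5 = 33.75 → 34.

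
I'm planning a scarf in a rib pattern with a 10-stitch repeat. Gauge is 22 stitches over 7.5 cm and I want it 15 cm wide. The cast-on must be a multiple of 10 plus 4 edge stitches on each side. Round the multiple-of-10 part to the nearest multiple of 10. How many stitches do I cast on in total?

48 stitches.

22 / 7.5 = 2.933 sts per cm.
15 × 2.933 = 44.00 sts.
Less 8 edge sts → 36.00 for the repeat.
Nearest multiple of 10: 40.
Add back 8 edge sts → 48.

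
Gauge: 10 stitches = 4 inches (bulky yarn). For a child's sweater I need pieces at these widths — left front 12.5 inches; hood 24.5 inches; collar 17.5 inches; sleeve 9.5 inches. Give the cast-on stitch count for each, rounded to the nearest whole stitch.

Rate = 10/4 = 2.5 sts per in.
left front: 12.5 × 2.5 = 31.25 → 31.
hood: 24.5 × 2.5 = 61.25 → 61.
collar: 17.5 × 2.5 = 43.75 → 44.
sleeve: 9.5 × 2.5 = 23.75 → 24.

left front 31; hood 61; collar 44; sleeve 24.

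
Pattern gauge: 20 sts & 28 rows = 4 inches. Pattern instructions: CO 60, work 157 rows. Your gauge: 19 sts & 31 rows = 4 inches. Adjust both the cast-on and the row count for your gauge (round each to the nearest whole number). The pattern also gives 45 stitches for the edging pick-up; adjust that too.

Stitches: 60 × 19/20 = 57.00 → 57.
Rows: 157 × 31/28 = 173.82 → 174.
edging pick-up: 45 × 19/20 = 42.75 → 43.

Cast on 57 stitches; work 174 rows; edging pick-up 43 stitches.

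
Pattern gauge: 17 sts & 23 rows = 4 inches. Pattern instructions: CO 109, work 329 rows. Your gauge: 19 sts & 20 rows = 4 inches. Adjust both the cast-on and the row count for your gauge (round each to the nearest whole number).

Cast on 122 stitches; work 286 rows.

Stitches: 109 × 19/17 = 121.82 → 122.
Rows: 329 × 20/23 = 286.09 → 286.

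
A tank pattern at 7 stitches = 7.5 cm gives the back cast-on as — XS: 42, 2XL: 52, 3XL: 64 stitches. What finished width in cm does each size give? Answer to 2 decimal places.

XS 45.00 cm; 2XL 55.71 cm; 3XL 68.57 cm.

7/7.5 = 0.933 sts per cm.
XS: 42 / 0.933 = 45.000 → 45.00 cm.
2XL: 52 / 0.933 = 55.714 → 55.71 cm.
3XL: 64 / 0.933 = 68.571 → 68.57 cm.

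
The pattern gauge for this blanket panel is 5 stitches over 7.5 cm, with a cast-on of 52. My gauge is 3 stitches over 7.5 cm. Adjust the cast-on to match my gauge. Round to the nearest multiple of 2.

Cast on 32 stitches.

Scale factor = 3 / 5 = 0.600.
52 × 3 / 5 = 31.20 sts.
→ 32 sts.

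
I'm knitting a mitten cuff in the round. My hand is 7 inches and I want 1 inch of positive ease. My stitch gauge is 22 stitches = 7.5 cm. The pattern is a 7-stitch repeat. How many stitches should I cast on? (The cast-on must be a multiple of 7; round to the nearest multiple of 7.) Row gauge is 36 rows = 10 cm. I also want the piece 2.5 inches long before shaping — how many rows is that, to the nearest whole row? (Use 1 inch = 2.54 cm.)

Cast on 63 stitches; work 23 rows.

Finished = 7 + 1 = 8 inches.
8 inches × 2.54 = 20.32 cm.
22/7.5 = 2.933 sts per cm; 20.32 × 2.933 = 59.61 sts.
Nearest multiple of 7 → 63.
2.5 inches = 6.35 cm; × 3.6 = 22.86 → 23 rows.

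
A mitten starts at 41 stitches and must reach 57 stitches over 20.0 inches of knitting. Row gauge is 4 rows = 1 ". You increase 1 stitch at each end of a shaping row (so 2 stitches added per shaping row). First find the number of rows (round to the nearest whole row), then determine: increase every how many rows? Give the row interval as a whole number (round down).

Increase every 10th row.

Rows = 20.0 × 4 = 80.0 → 80 rows.
Stitches to add: 16 → 8 shaping rows (at 2 st each).
80 / 8 = 10.00 → every 10 rows.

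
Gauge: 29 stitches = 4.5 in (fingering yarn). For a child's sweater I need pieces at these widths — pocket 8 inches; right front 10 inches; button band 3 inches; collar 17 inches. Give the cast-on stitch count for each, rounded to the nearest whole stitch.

pocket 52; right front 64; button band 19; collar 110.

Rate = 29/4.5 = 6.444 sts per in.
pocket: 8 × 6.444 = 51.56 → 52.
right front: 10 × 6.444 = 64.44 → 64.
button band: 3 × 6.444 = 19.33 → 19.
collar: 17 × 6.444 = 109.56 → 110.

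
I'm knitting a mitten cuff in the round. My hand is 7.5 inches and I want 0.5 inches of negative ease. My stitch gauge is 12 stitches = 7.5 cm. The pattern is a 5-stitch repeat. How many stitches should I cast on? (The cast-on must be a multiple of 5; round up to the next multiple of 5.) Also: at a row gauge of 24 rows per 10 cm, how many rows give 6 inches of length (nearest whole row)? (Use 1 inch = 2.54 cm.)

Cast on 30 stitches; work 37 rows.

Finished = 7.5 − 0.5 = 7 inches.
7 inches × 2.54 = 17.78 cm.
12/7.5 = 1.6 sts per cm; 17.78 × 1.6 = 28.45 sts.
Next multiple of 5 → 30.
6 inches = 15.24 cm; × 2.4 = 36.58 → 37 rows.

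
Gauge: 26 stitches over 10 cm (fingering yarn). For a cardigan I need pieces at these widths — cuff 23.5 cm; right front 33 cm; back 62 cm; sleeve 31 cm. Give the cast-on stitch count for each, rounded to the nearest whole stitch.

cuff 61; right front 86; back 161; sleeve 81.

Rate = 26/10 = 2.6 sts per cm.
cuff: 23.5 × 2.6 = 61.10 → 61.
right front: 33 × 2.6 = 85.80 → 86.
back: 62 × 2.6 = 161.20 → 161.
sleeve: 31 × 2.6 = 80.60 → 81.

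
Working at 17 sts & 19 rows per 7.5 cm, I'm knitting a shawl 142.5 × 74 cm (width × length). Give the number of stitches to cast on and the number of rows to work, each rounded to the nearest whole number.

Cast on 323 stitches and work 187 rows.

Stitch gauge = 17/7.5 = 2.267 sts/cm; 142.5 × 2.267 = 323.00 → 323 sts.
Row gauge = 19/7.5 = 2.533 rows/cm; 74 × 2.533 = 187.47 → 187 rows.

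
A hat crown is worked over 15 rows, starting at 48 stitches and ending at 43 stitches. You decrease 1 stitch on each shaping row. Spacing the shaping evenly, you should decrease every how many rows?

Decrease every 3rd row.

Stitches to remove: |43 − 48| = 5.
Shaping rows needed: 5 / 1 = 5.
15 rows / 5 = every 3 rows.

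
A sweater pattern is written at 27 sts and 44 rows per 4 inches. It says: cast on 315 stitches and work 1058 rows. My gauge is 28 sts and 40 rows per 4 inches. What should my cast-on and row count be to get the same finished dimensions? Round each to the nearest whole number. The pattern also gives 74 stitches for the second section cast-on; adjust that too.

Cast on 327 stitches; work 962 rows; second section cast-on 77 stitches.

Stitches: 315 × 28/27 = 326.67 → 327.
Rows: 1058 × 40/44 = 961.82 → 962.
second section cast-on: 74 × 28/27 = 76.74 → 77.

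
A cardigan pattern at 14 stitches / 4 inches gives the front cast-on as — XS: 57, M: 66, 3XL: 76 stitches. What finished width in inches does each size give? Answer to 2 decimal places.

14/4 = 3.5 sts per in.
XS: 57 / 3.5 = 16.286 → 16.29 in.
M: 66 / 3.5 = 18.857 → 18.86 in.
3XL: 76 / 3.5 = 21.714 → 21.71 in.

XS 16.29 inches; M 18.86 inches; 3XL 21.71 inches.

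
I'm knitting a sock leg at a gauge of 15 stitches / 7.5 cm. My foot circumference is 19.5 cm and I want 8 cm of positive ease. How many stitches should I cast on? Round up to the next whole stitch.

55 stitches.

Finished = 19.5 + 8 = 27.5 cm.
15 / 7.5 = 2 sts per cm.
27.50 × 2 = 55.00 sts.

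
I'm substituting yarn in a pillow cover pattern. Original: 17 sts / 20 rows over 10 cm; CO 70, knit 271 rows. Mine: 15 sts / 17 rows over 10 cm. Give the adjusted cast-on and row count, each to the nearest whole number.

Stitches: 70 × 15/17 = 61.76 → 62.
Rows: 271 × 17/20 = 230.35 → 230.

Cast on 62 stitches; work 230 rows.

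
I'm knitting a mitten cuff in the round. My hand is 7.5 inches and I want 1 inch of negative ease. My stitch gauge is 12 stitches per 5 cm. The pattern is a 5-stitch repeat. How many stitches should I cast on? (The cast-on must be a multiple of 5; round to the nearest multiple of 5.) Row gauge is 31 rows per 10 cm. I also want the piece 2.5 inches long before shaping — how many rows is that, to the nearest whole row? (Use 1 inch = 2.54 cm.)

Cast on 40 stitches; work 20 rows.

Finished = 7.5 − 1 = 6.5 inches.
6.5 inches × 2.54 = 16.51 cm.
12/5 = 2.4 sts per cm; 16.51 × 2.4 = 39.62 sts.
Nearest multiple of 5 → 40.
2.5 inches = 6.35 cm; × 3.1 = 19.68 → 20 rows.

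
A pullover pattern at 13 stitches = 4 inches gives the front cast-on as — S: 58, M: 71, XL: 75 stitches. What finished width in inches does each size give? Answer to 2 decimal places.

13/4 = 3.25 sts per in.
S: 58 / 3.25 = 17.846 → 17.85 in.
M: 71 / 3.25 = 21.846 → 21.85 in.
XL: 75 / 3.25 = 23.077 → 23.08 in.

S 17.85 inches; M 21.85 inches; XL 23.08 inches.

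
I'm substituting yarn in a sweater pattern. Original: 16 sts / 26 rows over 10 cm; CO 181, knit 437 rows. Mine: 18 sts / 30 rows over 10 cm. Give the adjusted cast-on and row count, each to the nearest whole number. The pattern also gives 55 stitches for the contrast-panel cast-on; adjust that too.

Cast on 204 stitches; work 504 rows; contrast-panel cast-on 62 stitches.

Stitches: 181 × 18/16 = 203.62 → 204.
Rows: 437 × 30/26 = 504.23 → 504.
contrast-panel cast-on: 55 × 18/16 = 61.88 → 62.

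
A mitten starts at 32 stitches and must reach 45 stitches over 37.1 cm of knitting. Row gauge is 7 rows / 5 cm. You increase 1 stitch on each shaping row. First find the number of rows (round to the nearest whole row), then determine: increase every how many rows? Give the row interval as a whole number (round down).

Increase every 4th row.

Rows = 37.1 × 1.4 = 51.9 → 52 rows.
Stitches to add: 13 → 13 shaping rows (at 1 st each).
52 / 13 = 4.00 → every 4 rows.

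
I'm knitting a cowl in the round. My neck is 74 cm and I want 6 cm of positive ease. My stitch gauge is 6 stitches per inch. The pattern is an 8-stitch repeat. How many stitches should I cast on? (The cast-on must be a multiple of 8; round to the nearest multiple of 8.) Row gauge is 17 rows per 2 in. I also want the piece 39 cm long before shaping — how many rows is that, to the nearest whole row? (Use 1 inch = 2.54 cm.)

Finished = 74 + 6 = 80 cm.
80 cm × 1/2.54 = 31.50 inches.
6/1 = 6 sts per in; 31.50 × 6 = 188.98 sts.
Nearest multiple of 8 → 192.
39 cm = 15.35 inches; × 8.5 = 130.51 → 131 rows.

Cast on 192 stitches; work 131 rows.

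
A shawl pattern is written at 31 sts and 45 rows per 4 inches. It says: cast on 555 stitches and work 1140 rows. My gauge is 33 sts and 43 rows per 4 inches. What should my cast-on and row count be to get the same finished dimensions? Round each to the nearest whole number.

Cast on 591 stitches; work 1089 rows.

Stitches: 555 × 33/31 = 590.81 → 591.
Rows: 1140 × 43/45 = 1089.33 → 1089.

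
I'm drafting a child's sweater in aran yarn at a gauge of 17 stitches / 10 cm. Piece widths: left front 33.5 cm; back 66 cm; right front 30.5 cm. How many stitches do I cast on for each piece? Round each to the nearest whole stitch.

left front 57; back 112; right front 52.

Rate = 17/10 = 1.7 sts per cm.
left front: 33.5 × 1.7 = 56.95 → 57.
back: 66 × 1.7 = 112.20 → 112.
right front: 30.5 × 1.7 = 51.85 → 52.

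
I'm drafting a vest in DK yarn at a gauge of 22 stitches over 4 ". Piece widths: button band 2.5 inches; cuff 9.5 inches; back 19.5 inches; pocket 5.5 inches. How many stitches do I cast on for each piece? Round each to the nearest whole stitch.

Rate = 22/4 = 5.5 sts per in.
button band: 2.5 × 5.5 = 13.75 → 14.
cuff: 9.5 × 5.5 = 52.25 → 52.
back: 19.5 × 5.5 = 107.25 → 107.
pocket: 5.5 × 5.5 = 30.25 → 30.

button band 14; cuff 52; back 107; pocket 30.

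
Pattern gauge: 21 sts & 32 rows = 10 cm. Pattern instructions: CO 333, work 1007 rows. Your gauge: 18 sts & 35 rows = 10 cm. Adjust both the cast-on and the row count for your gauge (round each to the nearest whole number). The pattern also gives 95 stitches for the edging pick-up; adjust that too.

Stitches: 333 × 18/21 = 285.43 → 285.
Rows: 1007 × 35/32 = 1101.41 → 1101.
edging pick-up: 95 × 18/21 = 81.43 → 81.

Cast on 285 stitches; work 1101 rows; edging pick-up 81 stitches.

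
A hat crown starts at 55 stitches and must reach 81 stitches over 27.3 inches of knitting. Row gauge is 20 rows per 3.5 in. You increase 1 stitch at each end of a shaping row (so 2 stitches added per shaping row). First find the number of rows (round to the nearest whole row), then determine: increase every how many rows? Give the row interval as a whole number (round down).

Rows = 27.3 × 5.714 = 156.0 → 156 rows.
Stitches to add: 26 → 13 shaping rows (at 2 st each).
156 / 13 = 12.00 → every 12 rows.

Increase every 12th row.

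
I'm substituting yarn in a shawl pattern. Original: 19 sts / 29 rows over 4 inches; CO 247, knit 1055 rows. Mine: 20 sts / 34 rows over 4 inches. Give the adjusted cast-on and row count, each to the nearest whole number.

Stitches: 247 × 20/19 = 260.00 → 260.
Rows: 1055 × 34/29 = 1236.90 → 1237.

Cast on 260 stitches; work 1237 rows.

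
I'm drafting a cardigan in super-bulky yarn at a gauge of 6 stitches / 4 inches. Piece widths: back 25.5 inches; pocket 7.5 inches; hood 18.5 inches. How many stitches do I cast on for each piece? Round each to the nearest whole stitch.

Rate = 6/4 = 1.5 sts per in.
back: 25.5 × 1.5 = 38.25 → 38.
pocket: 7.5 × 1.5 = 11.25 → 11.
hood: 18.5 × 1.5 = 27.75 → 28.

back 38; pocket 11; hood 28.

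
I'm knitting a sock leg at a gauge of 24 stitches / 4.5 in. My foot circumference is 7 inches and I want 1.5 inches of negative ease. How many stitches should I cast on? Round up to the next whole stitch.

Finished = 7 − 1.5 = 5.5 in.
24 / 4.5 = 5.333 sts per inch.
5.50 × 5.333 = 29.33 sts.
→ 30 sts.

CO 30 sts.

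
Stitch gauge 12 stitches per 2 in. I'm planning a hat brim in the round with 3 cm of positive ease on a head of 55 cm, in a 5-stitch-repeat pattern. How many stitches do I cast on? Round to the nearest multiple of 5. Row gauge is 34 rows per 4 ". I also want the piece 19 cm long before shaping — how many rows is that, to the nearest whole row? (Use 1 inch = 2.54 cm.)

Cast on 135 stitches; work 64 rows.

Finished = 55 + 3 = 58 cm.
58 cm × 1/2.54 = 22.83 inches.
12/2 = 6 sts per in; 22.83 × 6 = 137.01 sts.
Nearest multiple of 5 → 135.
19 cm = 7.48 inches; × 8.5 = 63.58 → 64 rows.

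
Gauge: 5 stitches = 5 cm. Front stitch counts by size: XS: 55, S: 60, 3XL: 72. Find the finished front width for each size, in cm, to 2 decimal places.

5/5 = 1 sts per cm.
XS: 55 / 1 = 55.000 → 55.00 cm.
S: 60 / 1 = 60.000 → 60.00 cm.
3XL: 72 / 1 = 72.000 → 72.00 cm.

XS 55.00 cm; S 60.00 cm; 3XL 72.00 cm.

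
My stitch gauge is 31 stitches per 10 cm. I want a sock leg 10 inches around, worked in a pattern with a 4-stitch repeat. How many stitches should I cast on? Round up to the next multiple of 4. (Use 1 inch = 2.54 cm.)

10 in = 10 × 2.54 = 25.40 cm.
31 / 10 = 3.1 sts/cm.
25.40 × 3.1 = 78.74 sts.
→ 80.

CO 80 sts.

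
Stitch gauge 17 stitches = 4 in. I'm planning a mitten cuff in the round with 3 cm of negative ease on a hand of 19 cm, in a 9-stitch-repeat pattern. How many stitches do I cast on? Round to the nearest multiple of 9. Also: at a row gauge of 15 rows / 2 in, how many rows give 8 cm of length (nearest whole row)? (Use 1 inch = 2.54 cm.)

Cast on 27 stitches; work 24 rows.

Finished = 19 − 3 = 16 cm.
16 cm × 1/2.54 = 6.30 inches.
17/4 = 4.25 sts per in; 6.30 × 4.25 = 26.77 sts.
Nearest multiple of 9 → 27.
8 cm = 3.15 inches; × 7.5 = 23.62 → 24 rows.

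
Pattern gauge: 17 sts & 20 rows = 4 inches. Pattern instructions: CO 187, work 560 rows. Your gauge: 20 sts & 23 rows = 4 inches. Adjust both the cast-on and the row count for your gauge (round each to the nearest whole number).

Cast on 220 stitches; work 644 rows.

Stitches: 187 × 20/17 = 220.00 → 220.
Rows: 560 × 23/20 = 644.00 → 644.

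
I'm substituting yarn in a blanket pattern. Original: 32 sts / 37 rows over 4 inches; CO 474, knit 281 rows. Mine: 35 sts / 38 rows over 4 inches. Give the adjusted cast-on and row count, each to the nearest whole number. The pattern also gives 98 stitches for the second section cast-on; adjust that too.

Cast on 518 stitches; work 289 rows; second section cast-on 107 stitches.

Stitches: 474 × 35/32 = 518.44 → 518.
Rows: 281 × 38/37 = 288.59 → 289.
second section cast-on: 98 × 35/32 = 107.19 → 107.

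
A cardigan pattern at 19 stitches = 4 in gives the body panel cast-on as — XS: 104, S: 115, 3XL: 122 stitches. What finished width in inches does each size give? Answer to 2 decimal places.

XS 21.89 inches; S 24.21 inches; 3XL 25.68 inches.

19/4 = 4.75 sts per in.
XS: 104 / 4.75 = 21.895 → 21.89 in.
S: 115 / 4.75 = 24.211 → 24.21 in.
3XL: 122 / 4.75 = 25.684 → 25.68 in.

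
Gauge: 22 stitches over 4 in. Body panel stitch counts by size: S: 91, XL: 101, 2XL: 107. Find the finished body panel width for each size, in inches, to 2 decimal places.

22/4 = 5.5 sts per in.
S: 91 / 5.5 = 16.545 → 16.55 in.
XL: 101 / 5.5 = 18.364 → 18.36 in.
2XL: 107 / 5.5 = 19.455 → 19.45 in.

S 16.55 inches; XL 18.36 inches; 2XL 19.45 inches.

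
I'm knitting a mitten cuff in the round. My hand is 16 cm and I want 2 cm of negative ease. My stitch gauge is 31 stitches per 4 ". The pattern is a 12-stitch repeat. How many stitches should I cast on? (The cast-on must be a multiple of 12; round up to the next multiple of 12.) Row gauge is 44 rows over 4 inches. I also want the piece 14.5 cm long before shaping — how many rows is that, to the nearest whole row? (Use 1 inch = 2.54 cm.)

Cast on 48 stitches; work 63 rows.

Finished = 16 − 2 = 14 cm.
14 cm × 1/2.54 = 5.51 inches.
31/4 = 7.75 sts per in; 5.51 × 7.75 = 42.72 sts.
Next multiple of 12 → 48.
14.5 cm = 5.71 inches; × 11 = 62.80 → 63 rows.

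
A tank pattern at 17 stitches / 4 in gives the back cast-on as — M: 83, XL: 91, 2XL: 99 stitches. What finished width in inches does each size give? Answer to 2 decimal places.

17/4 = 4.25 sts per in.
M: 83 / 4.25 = 19.529 → 19.53 in.
XL: 91 / 4.25 = 21.412 → 21.41 in.
2XL: 99 / 4.25 = 23.294 → 23.29 in.

M 19.53 inches; XL 21.41 inches; 2XL 23.29 inches.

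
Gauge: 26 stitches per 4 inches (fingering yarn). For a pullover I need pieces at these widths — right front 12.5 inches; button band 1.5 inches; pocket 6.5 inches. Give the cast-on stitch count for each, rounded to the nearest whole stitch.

right front 81; button band 10; pocket 42.

Rate = 26/4 = 6.5 sts per in.
right front: 12.5 × 6.5 = 81.25 → 81.
button band: 1.5 × 6.5 = 9.75 → 10.
pocket: 6.5 × 6.5 = 42.25 → 42.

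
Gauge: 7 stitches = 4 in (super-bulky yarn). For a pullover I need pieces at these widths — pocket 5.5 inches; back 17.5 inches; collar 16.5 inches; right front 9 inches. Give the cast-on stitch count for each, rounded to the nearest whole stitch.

pocket 10; back 31; collar 29; right front 16.

Rate = 7/4 = 1.75 sts per in.
pocket: 5.5 × 1.75 = 9.62 → 10.
back: 17.5 × 1.75 = 30.62 → 31.
collar: 16.5 × 1.75 = 28.88 → 29.
right front: 9 × 1.75 = 15.75 → 16.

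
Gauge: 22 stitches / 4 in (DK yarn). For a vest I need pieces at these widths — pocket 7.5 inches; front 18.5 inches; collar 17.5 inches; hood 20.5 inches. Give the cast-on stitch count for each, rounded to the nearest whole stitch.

Rate = 22/4 = 5.5 sts per in.
pocket: 7.5 × 5.5 = 41.25 → 41.
front: 18.5 × 5.5 = 101.75 → 102.
collar: 17.5 × 5.5 = 96.25 → 96.
hood: 20.5 × 5.5 = 112.75 → 113.

pocket 41; front 102; collar 96; hood 113.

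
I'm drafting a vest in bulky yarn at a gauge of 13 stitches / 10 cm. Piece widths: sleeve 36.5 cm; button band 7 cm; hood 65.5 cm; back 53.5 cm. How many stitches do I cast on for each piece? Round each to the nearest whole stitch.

Rate = 13/10 = 1.3 sts per cm.
sleeve: 36.5 × 1.3 = 47.45 → 47.
button band: 7 × 1.3 = 9.10 → 9.
hood: 65.5 × 1.3 = 85.15 → 85.
back: 53.5 × 1.3 = 69.55 → 70.

sleeve 47; button band 9; hood 85; back 70.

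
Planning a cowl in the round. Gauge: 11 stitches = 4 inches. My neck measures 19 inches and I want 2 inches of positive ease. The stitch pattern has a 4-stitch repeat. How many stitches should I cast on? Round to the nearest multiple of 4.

Finished = 19 + 2 = 21 inches.
11 / 4 = 2.75 sts/in.
21 × 2.75 = 57.75 sts.
Nearest multiple of 4: 56.

56 stitches.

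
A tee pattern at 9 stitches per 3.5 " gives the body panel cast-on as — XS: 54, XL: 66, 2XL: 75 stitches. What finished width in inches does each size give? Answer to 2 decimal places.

9/3.5 = 2.571 sts per in.
XS: 54 / 2.571 = 21.000 → 21.00 in.
XL: 66 / 2.571 = 25.667 → 25.67 in.
2XL: 75 / 2.571 = 29.167 → 29.17 in.

XS 21.00 inches; XL 25.67 inches; 2XL 29.17 inches.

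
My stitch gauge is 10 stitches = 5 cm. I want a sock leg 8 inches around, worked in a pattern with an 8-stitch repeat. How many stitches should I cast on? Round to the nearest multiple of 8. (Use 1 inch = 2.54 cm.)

CO 40 sts.

8 in = 8 × 2.54 = 20.32 cm.
10 / 5 = 2 sts/cm.
20.32 × 2 = 40.64 sts.
→ 40.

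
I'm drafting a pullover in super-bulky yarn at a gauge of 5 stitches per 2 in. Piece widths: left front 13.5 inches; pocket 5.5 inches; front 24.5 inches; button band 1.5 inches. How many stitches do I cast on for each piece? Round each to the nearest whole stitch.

left front 34; pocket 14; front 61; button band 4.

Rate = 5/2 = 2.5 sts per in.
left front: 13.5 × 2.5 = 33.75 → 34.
pocket: 5.5 × 2.5 = 13.75 → 14.
front: 24.5 × 2.5 = 61.25 → 61.
button band: 1.5 × 2.5 = 3.75 → 4.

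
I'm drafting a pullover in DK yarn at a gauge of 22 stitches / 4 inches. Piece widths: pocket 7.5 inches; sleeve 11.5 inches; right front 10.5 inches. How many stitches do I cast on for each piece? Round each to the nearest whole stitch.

Rate = 22/4 = 5.5 sts per in.
pocket: 7.5 × 5.5 = 41.25 → 41.
sleeve: 11.5 × 5.5 = 63.25 → 63.
right front: 10.5 × 5.5 = 57.75 → 58.

pocket 41; sleeve 63; right front 58.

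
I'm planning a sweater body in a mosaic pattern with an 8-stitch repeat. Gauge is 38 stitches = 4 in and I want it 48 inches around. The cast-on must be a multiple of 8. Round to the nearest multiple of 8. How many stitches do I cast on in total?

38 / 4 = 9.5 sts per inch.
48 × 9.5 = 456.00 sts.
Nearest multiple of 8: 456.

456 stitches.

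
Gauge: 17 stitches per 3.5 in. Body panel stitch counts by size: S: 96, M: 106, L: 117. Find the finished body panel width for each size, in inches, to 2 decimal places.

17/3.5 = 4.857 sts per in.
S: 96 / 4.857 = 19.765 → 19.76 in.
M: 106 / 4.857 = 21.824 → 21.82 in.
L: 117 / 4.857 = 24.088 → 24.09 in.

S 19.76 inches; M 21.82 inches; L 24.09 inches.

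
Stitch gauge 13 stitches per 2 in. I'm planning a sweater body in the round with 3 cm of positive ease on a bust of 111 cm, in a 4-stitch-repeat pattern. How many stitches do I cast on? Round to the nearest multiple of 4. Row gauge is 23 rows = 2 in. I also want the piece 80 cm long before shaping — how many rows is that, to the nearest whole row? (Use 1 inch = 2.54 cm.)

Finished = 111 + 3 = 114 cm.
114 cm × 1/2.54 = 44.88 inches.
13/2 = 6.5 sts per in; 44.88 × 6.5 = 291.73 sts.
Nearest multiple of 4 → 292.
80 cm = 31.50 inches; × 11.5 = 362.20 → 362 rows.

Cast on 292 stitches; work 362 rows.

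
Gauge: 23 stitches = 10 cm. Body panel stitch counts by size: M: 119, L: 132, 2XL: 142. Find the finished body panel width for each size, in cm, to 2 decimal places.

M 51.74 cm; L 57.39 cm; 2XL 61.74 cm.

23/10 = 2.3 sts per cm.
M: 119 / 2.3 = 51.739 → 51.74 cm.
L: 132 / 2.3 = 57.391 → 57.39 cm.
2XL: 142 / 2.3 = 61.739 → 61.74 cm.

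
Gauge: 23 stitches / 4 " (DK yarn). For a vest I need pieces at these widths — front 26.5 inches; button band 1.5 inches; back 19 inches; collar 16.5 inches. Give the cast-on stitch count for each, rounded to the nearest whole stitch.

front 152; button band 9; back 109; collar 95.

Rate = 23/4 = 5.75 sts per in.
front: 26.5 × 5.75 = 152.38 → 152.
button band: 1.5 × 5.75 = 8.62 → 9.
back: 19 × 5.75 = 109.25 → 109.
collar: 16.5 × 5.75 = 94.88 → 95.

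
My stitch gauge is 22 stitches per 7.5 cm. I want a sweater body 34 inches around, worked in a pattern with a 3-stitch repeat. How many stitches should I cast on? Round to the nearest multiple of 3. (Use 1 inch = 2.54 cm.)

Cast on 252 stitches.

34 in = 34 × 2.54 = 86.36 cm.
22 / 7.5 = 2.933 sts/cm.
86.36 × 2.933 = 253.32 sts.
→ 252.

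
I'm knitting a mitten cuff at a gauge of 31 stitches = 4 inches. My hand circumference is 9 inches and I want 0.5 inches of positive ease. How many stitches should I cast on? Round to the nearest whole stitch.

Finished = 9 + 0.5 = 9.5 in.
31 / 4 = 7.75 sts per inch.
9.50 × 7.75 = 73.62 sts.
→ 74 sts.

Cast on 74 stitches.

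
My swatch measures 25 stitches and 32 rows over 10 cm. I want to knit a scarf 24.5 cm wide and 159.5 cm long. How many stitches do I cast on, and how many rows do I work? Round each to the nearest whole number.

Stitch gauge = 25/10 = 2.5 sts/cm; 24.5 × 2.5 = 61.25 → 61 sts.
Row gauge = 32/10 = 3.2 rows/cm; 159.5 × 3.2 = 510.40 → 510 rows.

Cast on 61 stitches and work 510 rows.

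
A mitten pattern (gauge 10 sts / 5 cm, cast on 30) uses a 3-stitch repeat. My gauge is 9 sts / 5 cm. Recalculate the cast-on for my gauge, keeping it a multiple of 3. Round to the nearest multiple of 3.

30 × 9 / 10 = 27.00.
Nearest multiple of 3: 27.

CO 27 sts.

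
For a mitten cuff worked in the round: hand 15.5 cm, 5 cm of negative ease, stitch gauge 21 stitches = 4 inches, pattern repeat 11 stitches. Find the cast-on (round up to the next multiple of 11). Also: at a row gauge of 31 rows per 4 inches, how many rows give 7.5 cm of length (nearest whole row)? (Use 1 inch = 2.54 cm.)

Cast on 22 stitches; work 23 rows.

Finished = 15.5 − 5 = 10.5 cm.
10.5 cm × 1/2.54 = 4.13 inches.
21/4 = 5.25 sts per in; 4.13 × 5.25 = 21.70 sts.
Next multiple of 11 → 22.
7.5 cm = 2.95 inches; × 7.75 = 22.88 → 23 rows.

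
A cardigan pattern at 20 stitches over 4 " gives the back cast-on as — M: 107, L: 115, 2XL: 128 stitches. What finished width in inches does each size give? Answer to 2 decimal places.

M 21.40 inches; L 23.00 inches; 2XL 25.60 inches.

20/4 = 5 sts per in.
M: 107 / 5 = 21.400 → 21.40 in.
L: 115 / 5 = 23.000 → 23.00 in.
2XL: 128 / 5 = 25.600 → 25.60 in.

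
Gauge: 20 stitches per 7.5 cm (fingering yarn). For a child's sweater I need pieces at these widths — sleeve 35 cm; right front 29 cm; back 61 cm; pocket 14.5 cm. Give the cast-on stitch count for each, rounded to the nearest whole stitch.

sleeve 93; right front 77; back 163; pocket 39.

Rate = 20/7.5 = 2.667 sts per cm.
sleeve: 35 × 2.667 = 93.33 → 93.
right front: 29 × 2.667 = 77.33 → 77.
back: 61 × 2.667 = 162.67 → 163.
pocket: 14.5 × 2.667 = 38.67 → 39.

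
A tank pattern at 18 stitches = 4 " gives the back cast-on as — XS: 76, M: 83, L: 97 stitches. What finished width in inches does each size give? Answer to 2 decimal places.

18/4 = 4.5 sts per in.
XS: 76 / 4.5 = 16.889 → 16.89 in.
M: 83 / 4.5 = 18.444 → 18.44 in.
L: 97 / 4.5 = 21.556 → 21.56 in.

XS 16.89 inches; M 18.44 inches; L 21.56 inches.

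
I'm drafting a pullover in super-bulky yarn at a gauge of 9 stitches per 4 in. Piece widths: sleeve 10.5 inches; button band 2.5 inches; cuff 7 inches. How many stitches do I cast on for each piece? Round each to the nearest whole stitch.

Rate = 9/4 = 2.25 sts per in.
sleeve: 10.5 × 2.25 = 23.62 → 24.
button band: 2.5 × 2.25 = 5.62 → 6.
cuff: 7 × 2.25 = 15.75 → 16.

sleeve 24; button band 6; cuff 16.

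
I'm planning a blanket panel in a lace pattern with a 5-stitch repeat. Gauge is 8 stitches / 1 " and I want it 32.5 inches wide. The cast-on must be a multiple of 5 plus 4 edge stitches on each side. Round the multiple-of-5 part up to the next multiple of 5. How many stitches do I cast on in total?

CO 263 sts.

8 / 1 = 8 sts per inch.
32.5 × 8 = 260.00 sts.
Less 8 edge sts → 252.00 for the repeat.
Next multiple of 5: 255.
Add back 8 edge sts → 263.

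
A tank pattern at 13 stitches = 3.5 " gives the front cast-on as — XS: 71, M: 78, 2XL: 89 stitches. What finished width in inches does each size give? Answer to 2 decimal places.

XS 19.12 inches; M 21.00 inches; 2XL 23.96 inches.

13/3.5 = 3.714 sts per in.
XS: 71 / 3.714 = 19.115 → 19.12 in.
M: 78 / 3.714 = 21.000 → 21.00 in.
2XL: 89 / 3.714 = 23.962 → 23.96 in.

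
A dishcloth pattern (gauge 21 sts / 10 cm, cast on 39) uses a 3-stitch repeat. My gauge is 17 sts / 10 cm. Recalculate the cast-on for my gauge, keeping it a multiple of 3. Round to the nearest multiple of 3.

39 × 17 / 21 = 31.57.
Nearest multiple of 3: 33.

Cast on 33 stitches.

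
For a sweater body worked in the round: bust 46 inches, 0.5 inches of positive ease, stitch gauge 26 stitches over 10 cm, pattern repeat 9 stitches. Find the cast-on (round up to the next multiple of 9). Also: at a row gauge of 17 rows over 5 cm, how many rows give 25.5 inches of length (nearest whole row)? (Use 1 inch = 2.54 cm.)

Cast on 315 stitches; work 220 rows.

Finished = 46 + 0.5 = 46.5 inches.
46.5 inches × 2.54 = 118.11 cm.
26/10 = 2.6 sts per cm; 118.11 × 2.6 = 307.09 sts.
Next multiple of 9 → 315.
25.5 inches = 64.77 cm; × 3.4 = 220.22 → 220 rows.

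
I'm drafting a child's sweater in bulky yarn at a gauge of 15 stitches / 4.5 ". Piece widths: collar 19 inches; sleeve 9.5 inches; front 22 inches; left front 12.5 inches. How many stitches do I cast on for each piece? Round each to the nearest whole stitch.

collar 63; sleeve 32; front 73; left front 42.

Rate = 15/4.5 = 3.333 sts per in.
collar: 19 × 3.333 = 63.33 → 63.
sleeve: 9.5 × 3.333 = 31.67 → 32.
front: 22 × 3.333 = 73.33 → 73.
left front: 12.5 × 3.333 = 41.67 → 42.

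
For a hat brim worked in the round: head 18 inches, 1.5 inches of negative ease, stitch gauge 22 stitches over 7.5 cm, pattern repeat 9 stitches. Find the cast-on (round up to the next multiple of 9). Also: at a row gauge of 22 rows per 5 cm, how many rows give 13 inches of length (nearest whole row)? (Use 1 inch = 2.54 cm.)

Finished = 18 − 1.5 = 16.5 inches.
16.5 inches × 2.54 = 41.91 cm.
22/7.5 = 2.933 sts per cm; 41.91 × 2.933 = 122.94 sts.
Next multiple of 9 → 126.
13 inches = 33.02 cm; × 4.4 = 145.29 → 145 rows.

Cast on 126 stitches; work 145 rows.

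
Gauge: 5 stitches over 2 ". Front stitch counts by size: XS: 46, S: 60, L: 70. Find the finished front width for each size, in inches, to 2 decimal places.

XS 18.40 inches; S 24.00 inches; L 28.00 inches.

5/2 = 2.5 sts per in.
XS: 46 / 2.5 = 18.400 → 18.40 in.
S: 60 / 2.5 = 24.000 → 24.00 in.
L: 70 / 2.5 = 28.000 → 28.00 in.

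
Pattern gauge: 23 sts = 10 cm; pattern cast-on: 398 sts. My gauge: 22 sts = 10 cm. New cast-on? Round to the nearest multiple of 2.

Cast on 380 stitches.

Scale factor = 22 / 23 = 0.957.
398 × 22 / 23 = 380.70 sts.
→ 380 sts.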